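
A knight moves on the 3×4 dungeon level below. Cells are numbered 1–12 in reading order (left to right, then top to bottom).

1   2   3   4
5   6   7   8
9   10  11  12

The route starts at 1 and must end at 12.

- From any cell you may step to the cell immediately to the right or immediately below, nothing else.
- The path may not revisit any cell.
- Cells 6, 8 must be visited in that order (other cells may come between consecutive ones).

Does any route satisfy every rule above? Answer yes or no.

One route that works: 1 → 5 → 6 → 7 → 8 → 12.

yes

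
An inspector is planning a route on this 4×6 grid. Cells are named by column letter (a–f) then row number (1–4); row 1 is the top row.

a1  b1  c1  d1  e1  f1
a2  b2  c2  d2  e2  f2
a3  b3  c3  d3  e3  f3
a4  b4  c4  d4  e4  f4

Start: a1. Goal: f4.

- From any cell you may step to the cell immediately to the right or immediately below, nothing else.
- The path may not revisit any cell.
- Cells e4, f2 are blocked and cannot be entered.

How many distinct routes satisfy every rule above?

15

A right/down-only route from a1 to f4 makes exactly 3 down-moves and 5 right-moves in some order.
With no other constraints that would be C(8,3) = 56 routes.
Subtract routes through each blocked cell (inclusion–exclusion for overlaps): − through f2: 6 − through e4: 35 → 15.
That gives 15 routes.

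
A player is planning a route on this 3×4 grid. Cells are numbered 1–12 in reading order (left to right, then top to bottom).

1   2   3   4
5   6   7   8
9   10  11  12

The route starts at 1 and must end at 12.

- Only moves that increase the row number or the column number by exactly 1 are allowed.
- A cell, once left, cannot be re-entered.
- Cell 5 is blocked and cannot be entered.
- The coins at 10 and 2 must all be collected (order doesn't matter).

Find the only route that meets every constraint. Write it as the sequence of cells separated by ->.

1 -> 2 -> 6 -> 10 -> 11 -> 12

Moves only go right or down, so the column and row indices never decrease.
Route from 1: right to 2, 2× down (reaching 10), 2× right (reaching 12) — 5 moves in all.
Check: all required cells visited.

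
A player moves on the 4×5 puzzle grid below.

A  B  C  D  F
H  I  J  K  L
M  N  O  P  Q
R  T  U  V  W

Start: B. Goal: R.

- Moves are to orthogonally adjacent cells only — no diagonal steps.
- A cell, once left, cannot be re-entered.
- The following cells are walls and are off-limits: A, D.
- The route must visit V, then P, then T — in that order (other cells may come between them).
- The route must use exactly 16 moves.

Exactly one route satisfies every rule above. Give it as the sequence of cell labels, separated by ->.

B -> C -> J -> K -> L -> Q -> W -> V -> P -> O -> U -> T -> N -> I -> H -> M -> R

The waypoints must appear in the order V, P, T, with no cell reused.
Route from B: right to C, down to J, 2× right (reaching L), 2× down (reaching W), left to V, up to P, left to O, down to U, left to T, 2× up (reaching I), left to H, 2× down (reaching R) — 16 moves in all.
Check: order respected (V at step 7, P at step 8, T at step 11); 16 moves as required.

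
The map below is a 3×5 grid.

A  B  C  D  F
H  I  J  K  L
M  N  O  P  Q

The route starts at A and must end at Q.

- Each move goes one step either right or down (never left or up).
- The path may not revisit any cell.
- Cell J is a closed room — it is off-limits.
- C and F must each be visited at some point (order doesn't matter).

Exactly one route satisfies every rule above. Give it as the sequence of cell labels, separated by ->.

Moves only go right or down, so the column and row indices never decrease.
Route from A: 4× right (reaching F), 2× down (reaching Q) — 6 moves in all.
Check: all required cells visited.

A -> B -> C -> D -> F -> L -> Q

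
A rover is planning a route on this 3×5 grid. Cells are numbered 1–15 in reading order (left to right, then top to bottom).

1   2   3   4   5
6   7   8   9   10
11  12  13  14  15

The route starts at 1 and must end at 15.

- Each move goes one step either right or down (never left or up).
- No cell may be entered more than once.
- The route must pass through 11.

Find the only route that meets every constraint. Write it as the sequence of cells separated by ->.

1 -> 6 -> 11 -> 12 -> 13 -> 14 -> 15

Moves only go right or down, so the column and row indices never decrease.
Route from 1: 2× down (reaching 11), 4× right (reaching 15) — 6 moves in all.
Check: all required cells visited.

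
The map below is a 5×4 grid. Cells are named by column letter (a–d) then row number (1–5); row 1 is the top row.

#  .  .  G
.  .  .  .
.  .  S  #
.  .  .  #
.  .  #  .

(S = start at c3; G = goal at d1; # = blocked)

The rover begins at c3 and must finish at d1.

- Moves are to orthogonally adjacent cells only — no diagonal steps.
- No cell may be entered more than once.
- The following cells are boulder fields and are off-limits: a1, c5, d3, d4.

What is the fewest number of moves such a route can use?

The Manhattan distance from c3 to d1 is |3−1| + |3−4| = 3, so at least 3 moves are needed.
A route of 3 moves achieves this: c3 → c2 → c1 → d1.
Since 3 matches the lower bound, it is optimal.

3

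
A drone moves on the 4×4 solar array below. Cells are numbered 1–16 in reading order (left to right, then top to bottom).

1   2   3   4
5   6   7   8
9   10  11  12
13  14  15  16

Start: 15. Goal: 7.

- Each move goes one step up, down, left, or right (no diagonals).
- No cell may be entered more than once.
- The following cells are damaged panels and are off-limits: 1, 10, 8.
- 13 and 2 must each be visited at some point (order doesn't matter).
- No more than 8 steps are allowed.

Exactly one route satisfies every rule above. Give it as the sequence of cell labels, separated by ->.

Any route must reach 13 and 2 and still end at 7 within 8 moves, so the order of the required stops is forced.
Route from 15: 2× left (reaching 13), 2× up (reaching 5), right to 6, up to 2, right to 3, down to 7 — 8 moves in all.
Check: all required cells visited; 8 ≤ 8 moves.

15 -> 14 -> 13 -> 9 -> 5 -> 6 -> 2 -> 3 -> 7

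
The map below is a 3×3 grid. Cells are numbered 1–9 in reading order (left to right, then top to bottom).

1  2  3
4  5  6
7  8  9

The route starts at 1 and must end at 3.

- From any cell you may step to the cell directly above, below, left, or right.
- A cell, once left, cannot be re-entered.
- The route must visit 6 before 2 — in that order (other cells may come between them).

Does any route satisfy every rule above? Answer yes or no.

yes

One route that works: 1 → 4 → 7 → 8 → 9 → 6 → 5 → 2 → 3.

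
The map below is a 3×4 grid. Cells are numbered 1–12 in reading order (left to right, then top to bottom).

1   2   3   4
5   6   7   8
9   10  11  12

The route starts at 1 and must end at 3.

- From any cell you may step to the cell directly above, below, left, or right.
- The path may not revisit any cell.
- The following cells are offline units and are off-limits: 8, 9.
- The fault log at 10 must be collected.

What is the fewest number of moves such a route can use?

Any route passes through 10 somewhere between 1 and 3. Summing Manhattan distances along the two legs (1 → 10 → 3) gives a lower bound of 3 + 3 = 6 moves.
A route of 6 moves achieves this: 1 → 5 → 6 → 10 → 11 → 7 → 3.
Since 6 matches the lower bound, it is optimal.

6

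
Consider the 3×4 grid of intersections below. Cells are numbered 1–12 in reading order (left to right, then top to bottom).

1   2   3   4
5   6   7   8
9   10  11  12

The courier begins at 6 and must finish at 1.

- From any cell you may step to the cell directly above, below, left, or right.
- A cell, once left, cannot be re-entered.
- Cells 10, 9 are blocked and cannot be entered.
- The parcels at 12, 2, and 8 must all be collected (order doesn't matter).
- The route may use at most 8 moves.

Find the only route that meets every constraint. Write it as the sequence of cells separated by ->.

6 -> 7 -> 11 -> 12 -> 8 -> 4 -> 3 -> 2 -> 1

Any route must reach 12, 2, and 8 and still end at 1 within 8 moves, so the order of the required stops is forced.
Route from 6: right to 7, down to 11, right to 12, 2× up (reaching 4), 3× left (reaching 1) — 8 moves in all.
Check: all required cells visited; 8 ≤ 8 moves.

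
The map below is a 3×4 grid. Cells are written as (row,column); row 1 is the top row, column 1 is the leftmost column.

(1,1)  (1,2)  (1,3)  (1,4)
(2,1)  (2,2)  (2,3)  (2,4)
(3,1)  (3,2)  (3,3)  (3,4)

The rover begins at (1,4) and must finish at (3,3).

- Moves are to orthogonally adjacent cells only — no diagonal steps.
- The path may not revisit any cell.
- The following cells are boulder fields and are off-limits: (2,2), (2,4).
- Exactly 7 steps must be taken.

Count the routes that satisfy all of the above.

Need simple routes of exactly 7 moves from (1,4) to (3,3) (Manhattan distance 3, so 2 moves are spent on a detour and 2 undoing it).
Enumerating: (1,4) (1,3) (1,2) (1,1) (2,1) (3,1) (3,2) (3,3).
That gives 1 route.

1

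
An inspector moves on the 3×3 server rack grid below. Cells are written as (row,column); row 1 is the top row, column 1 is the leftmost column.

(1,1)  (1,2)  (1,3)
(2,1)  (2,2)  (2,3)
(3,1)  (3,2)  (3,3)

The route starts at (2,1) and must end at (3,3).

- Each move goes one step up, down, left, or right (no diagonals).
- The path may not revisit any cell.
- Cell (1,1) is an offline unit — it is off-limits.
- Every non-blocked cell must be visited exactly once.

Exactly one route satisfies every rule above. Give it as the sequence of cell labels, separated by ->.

Need to visit all 8 open cells exactly once, starting at (2,1) and ending at (3,3).
Cell (3,1) has only two open neighbours ((2,1) and (3,2)), so the path must pass straight through it: one of those is the cell it's entered from and the other is where it exits.
Route from (2,1): down to (3,1), right to (3,2), 2× up (reaching (1,2)), right to (1,3), 2× down (reaching (3,3)) — 7 moves in all.
Check: all 8 open cells covered.

(2,1) -> (3,1) -> (3,2) -> (2,2) -> (1,2) -> (1,3) -> (2,3) -> (3,3)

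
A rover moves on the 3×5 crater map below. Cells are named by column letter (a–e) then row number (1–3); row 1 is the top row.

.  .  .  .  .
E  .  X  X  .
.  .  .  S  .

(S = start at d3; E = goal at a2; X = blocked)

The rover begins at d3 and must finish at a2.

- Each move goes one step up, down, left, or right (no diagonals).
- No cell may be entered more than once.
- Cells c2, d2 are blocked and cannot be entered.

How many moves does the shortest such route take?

4

The Manhattan distance from d3 to a2 is |3−2| + |4−1| = 4, so at least 4 moves are needed.
A route of 4 moves achieves this: d3 → c3 → b3 → b2 → a2.
Since 4 matches the lower bound, it is optimal.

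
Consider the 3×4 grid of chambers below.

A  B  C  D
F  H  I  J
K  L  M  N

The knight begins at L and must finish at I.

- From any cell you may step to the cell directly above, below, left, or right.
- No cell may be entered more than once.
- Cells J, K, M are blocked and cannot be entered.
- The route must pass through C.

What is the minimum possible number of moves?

4

Any route passes through C somewhere between L and I. Summing Manhattan distances along the two legs (L → C → I) gives a lower bound of 3 + 1 = 4 moves.
A route of 4 moves achieves this: L → H → B → C → I.
Since 4 matches the lower bound, it is optimal.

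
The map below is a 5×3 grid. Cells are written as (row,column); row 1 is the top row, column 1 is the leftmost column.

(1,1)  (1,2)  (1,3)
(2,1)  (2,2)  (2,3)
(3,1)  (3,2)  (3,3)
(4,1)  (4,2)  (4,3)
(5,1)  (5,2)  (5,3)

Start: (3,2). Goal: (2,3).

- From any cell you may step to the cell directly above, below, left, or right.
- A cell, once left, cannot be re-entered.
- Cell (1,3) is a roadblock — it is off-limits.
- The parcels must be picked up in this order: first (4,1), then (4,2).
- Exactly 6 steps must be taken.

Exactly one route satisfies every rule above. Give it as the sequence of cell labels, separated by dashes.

The waypoints must appear in the order (4,1), (4,2), with no cell reused.
Route from (3,2): left 1 to (3,1), down 1 to (4,1), right 2 to (4,3), up 2 to (2,3) — 6 moves in all.
Check: order respected ((4,1) at step 2, (4,2) at step 3); 6 moves as required.

(3,2) - (3,1) - (4,1) - (4,2) - (4,3) - (3,3) - (2,3)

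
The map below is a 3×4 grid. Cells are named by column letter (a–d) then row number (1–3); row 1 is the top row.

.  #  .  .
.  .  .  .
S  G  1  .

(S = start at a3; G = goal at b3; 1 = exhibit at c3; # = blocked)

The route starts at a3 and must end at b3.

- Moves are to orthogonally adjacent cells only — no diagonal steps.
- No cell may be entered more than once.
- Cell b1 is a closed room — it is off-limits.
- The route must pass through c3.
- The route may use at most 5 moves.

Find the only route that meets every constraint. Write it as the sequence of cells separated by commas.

The 5-move cap with required stops at c3 leaves no slack for detours.
Route from a3: up 1 to a2, right 2 to c2, down 1 to c3, left 1 to b3 — 5 moves in all.
Check: all required cells visited; 5 ≤ 5 moves.

a3, a2, b2, c2, c3, b3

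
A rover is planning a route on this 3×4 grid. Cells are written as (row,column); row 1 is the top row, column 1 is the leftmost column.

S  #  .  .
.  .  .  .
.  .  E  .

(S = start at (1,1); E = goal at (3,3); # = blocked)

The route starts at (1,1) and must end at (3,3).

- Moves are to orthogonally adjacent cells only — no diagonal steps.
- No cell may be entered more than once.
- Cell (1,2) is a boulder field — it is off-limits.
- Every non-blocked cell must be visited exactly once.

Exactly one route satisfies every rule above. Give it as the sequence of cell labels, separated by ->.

(1,1) -> (2,1) -> (3,1) -> (3,2) -> (2,2) -> (2,3) -> (1,3) -> (1,4) -> (2,4) -> (3,4) -> (3,3)

Need to visit all 11 open cells exactly once, starting at (1,1) and ending at (3,3).
Cell (3,4) has only two open neighbours ((2,4) and (3,3)), so the path must pass straight through it: one of those is the cell it's entered from and the other is where it exits.
Route from (1,1): down 2 to (3,1), right 1 to (3,2), up 1 to (2,2), right 1 to (2,3), up 1 to (1,3), right 1 to (1,4), down 2 to (3,4), left 1 to (3,3) — 10 moves in all.
Check: all 11 open cells covered.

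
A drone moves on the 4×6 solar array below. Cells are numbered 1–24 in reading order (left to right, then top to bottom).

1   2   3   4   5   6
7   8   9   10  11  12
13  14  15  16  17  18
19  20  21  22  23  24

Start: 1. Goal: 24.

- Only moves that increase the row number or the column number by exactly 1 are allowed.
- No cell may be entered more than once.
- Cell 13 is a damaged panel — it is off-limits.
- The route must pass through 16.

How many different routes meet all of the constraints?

A right/down-only route from 1 to 24 makes exactly 3 down-moves and 5 right-moves in some order.
With no other constraints that would be C(8,3) = 56 routes.
Split at 16 and multiply the segment counts (each segment already excludes blocked cells): 1→16: 9; 16→24: 3; product = 27.
That gives 27 routes.

27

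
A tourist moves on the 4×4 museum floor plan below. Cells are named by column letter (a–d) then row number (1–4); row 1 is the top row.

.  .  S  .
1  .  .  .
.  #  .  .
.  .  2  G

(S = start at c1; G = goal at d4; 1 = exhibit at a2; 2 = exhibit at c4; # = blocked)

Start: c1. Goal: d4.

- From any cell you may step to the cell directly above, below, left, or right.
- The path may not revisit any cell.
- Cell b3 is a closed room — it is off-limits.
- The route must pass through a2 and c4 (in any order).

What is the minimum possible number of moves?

8

Any route passes through a2 and c4 in some order between c1 and d4. Summing Manhattan distances along each leg and taking the cheapest ordering (c1 → a2 → c4 → d4) gives a lower bound of 3 + 4 + 1 = 8 moves.
A route of 8 moves achieves this: c1 → c2 → b2 → a2 → a3 → a4 → b4 → c4 → d4.
Since 8 matches the lower bound, it is optimal.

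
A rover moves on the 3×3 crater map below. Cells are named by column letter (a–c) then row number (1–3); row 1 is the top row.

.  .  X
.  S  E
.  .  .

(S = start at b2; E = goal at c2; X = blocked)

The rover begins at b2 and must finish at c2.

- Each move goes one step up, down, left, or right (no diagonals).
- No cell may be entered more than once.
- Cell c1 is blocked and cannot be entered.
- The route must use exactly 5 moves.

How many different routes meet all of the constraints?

1

Need simple routes of exactly 5 moves from b2 to c2 (Manhattan distance 1, so 2 moves are spent on a detour and 2 undoing it).
Enumerating: b2 a2 a3 b3 c3 c2.
That gives 1 route.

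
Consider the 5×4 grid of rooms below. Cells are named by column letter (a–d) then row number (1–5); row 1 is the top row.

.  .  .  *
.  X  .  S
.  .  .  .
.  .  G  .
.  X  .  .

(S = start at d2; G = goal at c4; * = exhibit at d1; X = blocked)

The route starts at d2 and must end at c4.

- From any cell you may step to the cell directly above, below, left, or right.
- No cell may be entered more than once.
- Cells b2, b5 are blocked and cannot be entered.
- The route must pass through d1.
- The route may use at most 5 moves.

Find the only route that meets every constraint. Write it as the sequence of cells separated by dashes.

The 5-move cap with required stops at d1 leaves no slack for detours.
Route from d2: up 1 to d1, left 1 to c1, down 3 to c4 — 5 moves in all.
Check: all required cells visited; 5 ≤ 5 moves.

d2 - d1 - c1 - c2 - c3 - c4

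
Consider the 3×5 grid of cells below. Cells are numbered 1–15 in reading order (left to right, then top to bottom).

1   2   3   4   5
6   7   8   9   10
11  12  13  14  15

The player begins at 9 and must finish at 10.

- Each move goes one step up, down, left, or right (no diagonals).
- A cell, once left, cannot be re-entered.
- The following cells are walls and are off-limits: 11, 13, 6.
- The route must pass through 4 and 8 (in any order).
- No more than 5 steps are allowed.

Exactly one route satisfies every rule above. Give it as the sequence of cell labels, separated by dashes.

9 - 8 - 3 - 4 - 5 - 10

The 5-move cap with required stops at 4, 8 leaves no slack for detours.
Route from 9: left to 8, up to 3, 2× right (reaching 5), down to 10 — 5 moves in all.
Check: all required cells visited; 5 ≤ 5 moves.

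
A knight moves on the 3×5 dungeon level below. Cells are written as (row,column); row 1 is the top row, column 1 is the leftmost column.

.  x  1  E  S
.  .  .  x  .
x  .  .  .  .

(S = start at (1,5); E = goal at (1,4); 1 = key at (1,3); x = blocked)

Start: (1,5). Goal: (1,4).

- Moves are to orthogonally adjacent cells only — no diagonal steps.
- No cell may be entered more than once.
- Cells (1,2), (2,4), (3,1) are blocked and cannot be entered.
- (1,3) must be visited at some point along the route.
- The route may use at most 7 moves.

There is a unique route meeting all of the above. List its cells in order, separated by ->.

The 7-move cap with required stops at (1,3) leaves no slack for detours.
Route from (1,5): down 2 to (3,5), left 2 to (3,3), up 2 to (1,3), right 1 to (1,4) — 7 moves in all.
Check: all required cells visited; 7 ≤ 7 moves.

(1,5) -> (2,5) -> (3,5) -> (3,4) -> (3,3) -> (2,3) -> (1,3) -> (1,4)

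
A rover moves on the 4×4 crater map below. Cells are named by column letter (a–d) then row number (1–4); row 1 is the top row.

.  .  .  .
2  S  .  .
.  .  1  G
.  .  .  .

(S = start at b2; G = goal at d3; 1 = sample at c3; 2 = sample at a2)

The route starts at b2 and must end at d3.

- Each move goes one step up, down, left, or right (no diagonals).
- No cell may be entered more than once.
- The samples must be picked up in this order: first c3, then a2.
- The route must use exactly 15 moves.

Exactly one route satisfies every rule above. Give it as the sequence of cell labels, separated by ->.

b2 -> b3 -> c3 -> c2 -> d2 -> d1 -> c1 -> b1 -> a1 -> a2 -> a3 -> a4 -> b4 -> c4 -> d4 -> d3

The waypoints must appear in the order c3, a2, with no cell reused.
Route from b2: down to b3, right to c3, up to c2, right to d2, up to d1, 3× left (reaching a1), 3× down (reaching a4), 3× right (reaching d4), up to d3 — 15 moves in all.
Check: order respected (1 at step 2, 2 at step 9); 15 moves as required.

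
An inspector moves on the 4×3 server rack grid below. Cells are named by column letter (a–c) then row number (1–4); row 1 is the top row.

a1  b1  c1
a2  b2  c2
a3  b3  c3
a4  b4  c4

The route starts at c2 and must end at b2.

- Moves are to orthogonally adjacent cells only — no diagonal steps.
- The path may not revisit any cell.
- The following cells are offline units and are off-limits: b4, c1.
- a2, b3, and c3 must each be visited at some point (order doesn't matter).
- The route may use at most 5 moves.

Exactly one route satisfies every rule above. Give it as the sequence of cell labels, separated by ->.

c2 -> c3 -> b3 -> a3 -> a2 -> b2

The 5-move cap with required stops at a2, b3, c3 leaves no slack for detours.
Route from c2: down 1 to c3, left 2 to a3, up 1 to a2, right 1 to b2 — 5 moves in all.
Check: all required cells visited; 5 ≤ 5 moves.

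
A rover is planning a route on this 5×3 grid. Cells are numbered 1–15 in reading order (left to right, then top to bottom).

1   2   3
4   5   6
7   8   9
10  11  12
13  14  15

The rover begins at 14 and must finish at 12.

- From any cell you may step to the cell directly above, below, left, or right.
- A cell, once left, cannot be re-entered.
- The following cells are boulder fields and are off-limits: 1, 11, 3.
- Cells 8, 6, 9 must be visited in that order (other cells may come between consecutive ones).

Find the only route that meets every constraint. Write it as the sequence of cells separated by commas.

14, 13, 10, 7, 8, 5, 6, 9, 12

The waypoints must appear in the order 8, 6, 9, with no cell reused.
Route from 14: left to 13, 2× up (reaching 7), right to 8, up to 5, right to 6, 2× down (reaching 12) — 8 moves in all.
Check: order respected (8 at step 4, 6 at step 6, 9 at step 7).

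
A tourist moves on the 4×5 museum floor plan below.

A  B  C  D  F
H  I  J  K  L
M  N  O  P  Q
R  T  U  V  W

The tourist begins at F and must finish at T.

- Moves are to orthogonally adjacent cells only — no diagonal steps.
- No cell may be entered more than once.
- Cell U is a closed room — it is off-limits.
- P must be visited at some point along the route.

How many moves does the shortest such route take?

Any route passes through P somewhere between F and T. Summing Manhattan distances along the two legs (F → P → T) gives a lower bound of 3 + 3 = 6 moves.
A route of 6 moves achieves this: F → L → Q → P → O → N → T.
Since 6 matches the lower bound, it is optimal.

6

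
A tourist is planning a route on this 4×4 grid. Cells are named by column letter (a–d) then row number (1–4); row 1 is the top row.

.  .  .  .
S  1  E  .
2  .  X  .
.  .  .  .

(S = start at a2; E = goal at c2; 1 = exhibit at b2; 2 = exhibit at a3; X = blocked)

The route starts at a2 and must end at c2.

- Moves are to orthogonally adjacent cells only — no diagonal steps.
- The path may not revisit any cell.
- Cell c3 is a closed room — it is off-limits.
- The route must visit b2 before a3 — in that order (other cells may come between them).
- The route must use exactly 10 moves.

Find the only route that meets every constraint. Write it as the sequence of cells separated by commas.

The waypoints must appear in the order b2, a3, with no cell reused.
Route from a2: right 1 to b2, down 1 to b3, left 1 to a3, down 1 to a4, right 3 to d4, up 2 to d2, left 1 to c2 — 10 moves in all.
Check: order respected (1 at step 1, 2 at step 3); 10 moves as required.

a2, b2, b3, a3, a4, b4, c4, d4, d3, d2, c2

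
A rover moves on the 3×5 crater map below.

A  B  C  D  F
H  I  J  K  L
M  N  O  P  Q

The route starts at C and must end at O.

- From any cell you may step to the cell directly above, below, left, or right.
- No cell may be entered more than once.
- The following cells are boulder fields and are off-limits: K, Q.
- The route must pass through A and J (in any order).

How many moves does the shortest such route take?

Any route passes through A and J in some order between C and O. Summing Manhattan distances along each leg and taking the cheapest ordering (C → A → J → O) gives a lower bound of 2 + 3 + 1 = 6 moves.
A route of 6 moves achieves this: C → B → A → H → I → J → O.
Since 6 matches the lower bound, it is optimal.

6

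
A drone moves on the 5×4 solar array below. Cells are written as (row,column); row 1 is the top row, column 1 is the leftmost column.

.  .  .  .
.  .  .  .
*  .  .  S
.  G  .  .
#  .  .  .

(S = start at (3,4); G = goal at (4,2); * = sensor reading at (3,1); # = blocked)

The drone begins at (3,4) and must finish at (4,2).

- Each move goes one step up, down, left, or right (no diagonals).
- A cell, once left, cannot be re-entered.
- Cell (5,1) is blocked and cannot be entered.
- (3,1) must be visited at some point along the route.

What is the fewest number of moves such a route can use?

5

Any route passes through (3,1) somewhere between (3,4) and (4,2). Summing Manhattan distances along the two legs ((3,4) → (3,1) → (4,2)) gives a lower bound of 3 + 2 = 5 moves.
A route of 5 moves achieves this: (3,4) → (3,3) → (3,2) → (3,1) → (4,1) → (4,2).
Since 5 matches the lower bound, it is optimal.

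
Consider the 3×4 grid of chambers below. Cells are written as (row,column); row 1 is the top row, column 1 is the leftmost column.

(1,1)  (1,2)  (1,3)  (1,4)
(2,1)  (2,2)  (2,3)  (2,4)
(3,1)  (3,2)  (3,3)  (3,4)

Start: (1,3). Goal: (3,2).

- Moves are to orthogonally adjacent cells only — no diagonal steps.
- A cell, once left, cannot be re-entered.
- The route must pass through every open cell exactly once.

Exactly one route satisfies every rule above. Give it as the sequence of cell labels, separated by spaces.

Need to visit all 12 open cells exactly once, starting at (1,3) and ending at (3,2).
Cell (3,1) has only two open neighbours ((2,1) and (3,2)), so the path must pass straight through it: one of those is the cell it's entered from and the other is where it exits.
Route from (1,3): right to (1,4), 2× down (reaching (3,4)), left to (3,3), up to (2,3), left to (2,2), up to (1,2), left to (1,1), 2× down (reaching (3,1)), right to (3,2) — 11 moves in all.
Check: all 12 open cells covered.

(1,3) (1,4) (2,4) (3,4) (3,3) (2,3) (2,2) (1,2) (1,1) (2,1) (3,1) (3,2)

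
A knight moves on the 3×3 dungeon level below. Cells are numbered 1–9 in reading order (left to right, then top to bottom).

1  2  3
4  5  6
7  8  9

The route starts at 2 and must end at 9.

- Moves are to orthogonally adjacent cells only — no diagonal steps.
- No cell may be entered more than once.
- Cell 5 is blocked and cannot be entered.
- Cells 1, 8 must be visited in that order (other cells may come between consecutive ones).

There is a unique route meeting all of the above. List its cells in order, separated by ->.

The waypoints must appear in the order 1, 8, with no cell reused.
Route from 2: left 1 to 1, down 2 to 7, right 2 to 9 — 5 moves in all.
Check: order respected (1 at step 1, 8 at step 4).

2 -> 1 -> 4 -> 7 -> 8 -> 9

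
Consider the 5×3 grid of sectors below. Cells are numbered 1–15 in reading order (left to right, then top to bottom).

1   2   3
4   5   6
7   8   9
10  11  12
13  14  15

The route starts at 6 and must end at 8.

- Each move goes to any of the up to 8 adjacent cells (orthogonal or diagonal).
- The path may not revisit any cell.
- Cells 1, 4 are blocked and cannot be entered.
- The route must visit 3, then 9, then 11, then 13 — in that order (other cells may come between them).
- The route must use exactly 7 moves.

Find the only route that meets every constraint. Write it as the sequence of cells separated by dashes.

6 - 3 - 5 - 9 - 11 - 13 - 10 - 8

The waypoints must appear in the order 3, 9, 11, 13, with no cell reused.
Route from 6: up to 3, down-left to 5, down-right to 9, 2× down-left (reaching 13), up to 10, up-right to 8 — 7 moves in all.
Check: order respected (3 at step 1, 9 at step 3, 11 at step 4, 13 at step 5); 7 moves as required.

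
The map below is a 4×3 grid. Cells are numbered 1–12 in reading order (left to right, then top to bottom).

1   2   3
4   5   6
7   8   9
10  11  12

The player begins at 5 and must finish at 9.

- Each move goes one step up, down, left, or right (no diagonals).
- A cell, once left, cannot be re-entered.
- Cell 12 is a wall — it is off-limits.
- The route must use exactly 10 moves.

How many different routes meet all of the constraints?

2

Need simple routes of exactly 10 moves from 5 to 9 (Manhattan distance 2, so 4 moves are spent on a detour and 4 undoing it).
Enumerating: 5 8 11 10 7 4 1 2 3 6 9 | 5 6 3 2 1 4 7 10 11 8 9.
That gives 2 routes.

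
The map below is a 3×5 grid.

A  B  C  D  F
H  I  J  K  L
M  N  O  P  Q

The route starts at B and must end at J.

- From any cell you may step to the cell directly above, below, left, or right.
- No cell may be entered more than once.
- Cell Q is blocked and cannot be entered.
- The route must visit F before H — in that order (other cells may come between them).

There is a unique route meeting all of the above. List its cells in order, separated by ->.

The waypoints must appear in the order F, H, with no cell reused.
Route from B: right 3 to F, down 1 to L, left 1 to K, down 1 to P, left 3 to M, up 1 to H, right 2 to J — 12 moves in all.
Check: order respected (F at step 3, H at step 10).

B -> C -> D -> F -> L -> K -> P -> O -> N -> M -> H -> I -> J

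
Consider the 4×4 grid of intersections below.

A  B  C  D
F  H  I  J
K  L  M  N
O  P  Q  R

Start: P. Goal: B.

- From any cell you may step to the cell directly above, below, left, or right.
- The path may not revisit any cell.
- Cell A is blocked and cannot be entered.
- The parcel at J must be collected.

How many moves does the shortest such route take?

7

Any route passes through J somewhere between P and B. Summing Manhattan distances along the two legs (P → J → B) gives a lower bound of 4 + 3 = 7 moves.
A route of 7 moves achieves this: P → L → H → I → J → D → C → B.
Since 7 matches the lower bound, it is optimal.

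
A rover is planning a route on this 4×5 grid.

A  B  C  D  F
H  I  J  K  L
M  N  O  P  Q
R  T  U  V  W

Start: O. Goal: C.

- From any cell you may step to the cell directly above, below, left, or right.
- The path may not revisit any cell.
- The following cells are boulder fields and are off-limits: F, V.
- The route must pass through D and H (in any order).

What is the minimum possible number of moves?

Any route passes through D and H in some order between O and C. Summing Manhattan distances along each leg and taking the cheapest ordering (O → H → D → C) gives a lower bound of 3 + 4 + 1 = 8 moves.
A route of 8 moves achieves this: O → N → M → H → I → J → K → D → C.
Since 8 matches the lower bound, it is optimal.

8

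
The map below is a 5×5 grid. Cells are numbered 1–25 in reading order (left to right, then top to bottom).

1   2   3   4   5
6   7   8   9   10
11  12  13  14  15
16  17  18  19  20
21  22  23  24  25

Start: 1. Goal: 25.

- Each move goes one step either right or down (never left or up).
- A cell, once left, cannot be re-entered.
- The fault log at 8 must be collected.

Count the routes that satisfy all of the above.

A right/down-only route from 1 to 25 makes exactly 4 down-moves and 4 right-moves in some order.
With no other constraints that would be C(8,4) = 70 routes.
Split at 8 and multiply the segment counts: 1→8: 3; 8→25: 10; product = 30.
That gives 30 routes.

30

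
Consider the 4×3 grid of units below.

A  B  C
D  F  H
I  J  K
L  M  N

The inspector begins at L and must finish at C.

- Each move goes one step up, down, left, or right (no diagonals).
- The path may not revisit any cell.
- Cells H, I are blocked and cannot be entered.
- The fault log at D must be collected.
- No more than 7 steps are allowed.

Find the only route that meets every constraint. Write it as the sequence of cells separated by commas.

The 7-move cap with required stops at D leaves no slack for detours.
Route from L: right 1 to M, up 2 to F, left 1 to D, up 1 to A, right 2 to C — 7 moves in all.
Check: all required cells visited; 7 ≤ 7 moves.

L, M, J, F, D, A, B, C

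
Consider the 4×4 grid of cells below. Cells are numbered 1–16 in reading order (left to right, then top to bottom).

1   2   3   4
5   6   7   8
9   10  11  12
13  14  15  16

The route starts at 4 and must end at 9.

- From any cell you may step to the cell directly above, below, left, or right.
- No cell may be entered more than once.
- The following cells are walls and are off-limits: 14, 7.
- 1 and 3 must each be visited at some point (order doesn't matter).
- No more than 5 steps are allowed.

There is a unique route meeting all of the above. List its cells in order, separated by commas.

4, 3, 2, 1, 5, 9

The 5-move cap with required stops at 1, 3 leaves no slack for detours.
Route from 4: left 3 to 1, down 2 to 9 — 5 moves in all.
Check: all required cells visited; 5 ≤ 5 moves.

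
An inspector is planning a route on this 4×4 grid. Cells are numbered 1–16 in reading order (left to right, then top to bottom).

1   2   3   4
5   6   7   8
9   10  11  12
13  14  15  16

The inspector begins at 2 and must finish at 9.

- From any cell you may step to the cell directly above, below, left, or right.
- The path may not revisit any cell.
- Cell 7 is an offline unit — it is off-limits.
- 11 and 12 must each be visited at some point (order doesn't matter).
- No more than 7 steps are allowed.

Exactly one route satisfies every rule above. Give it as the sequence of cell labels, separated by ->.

2 -> 3 -> 4 -> 8 -> 12 -> 11 -> 10 -> 9

Any route must reach 11 and 12 and still end at 9 within 7 moves, so the order of the required stops is forced.
Route from 2: right 2 to 4, down 2 to 12, left 3 to 9 — 7 moves in all.
Check: all required cells visited; 7 ≤ 7 moves.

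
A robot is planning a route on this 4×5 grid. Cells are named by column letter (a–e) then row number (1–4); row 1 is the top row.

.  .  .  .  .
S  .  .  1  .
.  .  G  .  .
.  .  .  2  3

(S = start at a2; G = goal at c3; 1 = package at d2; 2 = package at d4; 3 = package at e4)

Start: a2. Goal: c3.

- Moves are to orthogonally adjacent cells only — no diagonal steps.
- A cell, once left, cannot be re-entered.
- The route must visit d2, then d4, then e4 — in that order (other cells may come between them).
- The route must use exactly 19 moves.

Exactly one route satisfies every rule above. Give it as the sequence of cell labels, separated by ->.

a2 -> a1 -> b1 -> c1 -> d1 -> e1 -> e2 -> d2 -> c2 -> b2 -> b3 -> a3 -> a4 -> b4 -> c4 -> d4 -> e4 -> e3 -> d3 -> c3

The waypoints must appear in the order d2, d4, e4, with no cell reused.
Route from a2: up to a1, 4× right (reaching e1), down to e2, 3× left (reaching b2), down to b3, left to a3, down to a4, 4× right (reaching e4), up to e3, 2× left (reaching c3) — 19 moves in all.
Check: order respected (1 at step 7, 2 at step 15, 3 at step 16); 19 moves as required.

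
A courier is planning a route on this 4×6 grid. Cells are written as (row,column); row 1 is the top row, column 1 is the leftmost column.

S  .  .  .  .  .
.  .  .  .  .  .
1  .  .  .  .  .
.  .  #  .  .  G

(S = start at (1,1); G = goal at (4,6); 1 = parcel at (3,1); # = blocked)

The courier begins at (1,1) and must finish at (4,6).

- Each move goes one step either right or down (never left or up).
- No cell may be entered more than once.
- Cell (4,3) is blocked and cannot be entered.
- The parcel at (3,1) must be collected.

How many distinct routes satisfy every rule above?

3

A right/down-only route from (1,1) to (4,6) makes exactly 3 down-moves and 5 right-moves in some order.
With no other constraints that would be C(8,3) = 56 routes.
Split at (3,1) and multiply the segment counts (each segment already excludes blocked cells): (1,1)→(3,1): 1; (3,1)→(4,6): 3; product = 3.
That gives 3 routes.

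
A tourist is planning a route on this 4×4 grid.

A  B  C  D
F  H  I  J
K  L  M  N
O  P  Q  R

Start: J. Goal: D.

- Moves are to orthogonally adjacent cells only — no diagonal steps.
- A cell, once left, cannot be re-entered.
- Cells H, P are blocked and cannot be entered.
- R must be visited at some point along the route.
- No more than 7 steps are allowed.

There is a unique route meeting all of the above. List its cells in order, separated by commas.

Any route must reach R and still end at D within 7 moves, so the order of the required stops is forced.
Route from J: 2× down (reaching R), left to Q, 3× up (reaching C), right to D — 7 moves in all.
Check: all required cells visited; 7 ≤ 7 moves.

J, N, R, Q, M, I, C, D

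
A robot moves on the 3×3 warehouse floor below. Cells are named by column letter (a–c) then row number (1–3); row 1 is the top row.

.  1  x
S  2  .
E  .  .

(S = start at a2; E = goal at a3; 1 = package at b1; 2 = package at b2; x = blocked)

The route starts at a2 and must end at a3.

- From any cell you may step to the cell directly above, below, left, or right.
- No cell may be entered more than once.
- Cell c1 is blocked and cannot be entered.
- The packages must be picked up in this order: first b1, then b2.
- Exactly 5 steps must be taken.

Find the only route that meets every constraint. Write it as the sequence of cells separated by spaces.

The waypoints must appear in the order b1, b2, with no cell reused.
Route from a2: up 1 to a1, right 1 to b1, down 2 to b3, left 1 to a3 — 5 moves in all.
Check: order respected (1 at step 2, 2 at step 3); 5 moves as required.

a2 a1 b1 b2 b3 a3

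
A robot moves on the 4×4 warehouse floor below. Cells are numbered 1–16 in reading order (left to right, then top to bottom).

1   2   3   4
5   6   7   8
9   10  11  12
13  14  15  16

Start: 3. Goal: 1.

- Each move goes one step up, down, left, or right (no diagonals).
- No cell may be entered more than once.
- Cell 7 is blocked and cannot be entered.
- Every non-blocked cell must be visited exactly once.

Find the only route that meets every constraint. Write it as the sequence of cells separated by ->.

3 -> 4 -> 8 -> 12 -> 16 -> 15 -> 11 -> 10 -> 14 -> 13 -> 9 -> 5 -> 6 -> 2 -> 1

Need to visit all 15 open cells exactly once, starting at 3 and ending at 1.
Route from 3: right to 4, 3× down (reaching 16), left to 15, up to 11, left to 10, down to 14, left to 13, 2× up (reaching 5), right to 6, up to 2, left to 1 — 14 moves in all.
Check: all 15 open cells covered.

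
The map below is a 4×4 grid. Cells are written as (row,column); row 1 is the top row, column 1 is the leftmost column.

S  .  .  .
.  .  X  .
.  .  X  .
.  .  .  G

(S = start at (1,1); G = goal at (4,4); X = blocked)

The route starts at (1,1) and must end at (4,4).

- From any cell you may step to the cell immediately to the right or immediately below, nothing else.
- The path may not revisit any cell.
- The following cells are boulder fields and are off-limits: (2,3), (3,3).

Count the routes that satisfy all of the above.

A right/down-only route from (1,1) to (4,4) makes exactly 3 down-moves and 3 right-moves in some order.
With no other constraints that would be C(6,3) = 20 routes.
Subtract routes through each blocked cell (inclusion–exclusion for overlaps): − through (2,3): 9 − through (3,3): 12 + through (2,3)&(3,3): 6 → 5.
That gives 5 routes.

5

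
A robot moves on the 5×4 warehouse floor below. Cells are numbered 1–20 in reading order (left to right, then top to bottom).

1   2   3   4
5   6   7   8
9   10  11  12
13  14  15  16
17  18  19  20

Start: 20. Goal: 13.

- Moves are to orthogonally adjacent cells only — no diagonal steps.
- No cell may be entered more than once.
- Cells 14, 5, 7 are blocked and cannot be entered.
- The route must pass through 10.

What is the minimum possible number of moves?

Any route passes through 10 somewhere between 20 and 13. Summing Manhattan distances along the two legs (20 → 10 → 13) gives a lower bound of 4 + 2 = 6 moves.
A route of 6 moves achieves this: 20 → 16 → 12 → 11 → 10 → 9 → 13.
Since 6 matches the lower bound, it is optimal.

6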